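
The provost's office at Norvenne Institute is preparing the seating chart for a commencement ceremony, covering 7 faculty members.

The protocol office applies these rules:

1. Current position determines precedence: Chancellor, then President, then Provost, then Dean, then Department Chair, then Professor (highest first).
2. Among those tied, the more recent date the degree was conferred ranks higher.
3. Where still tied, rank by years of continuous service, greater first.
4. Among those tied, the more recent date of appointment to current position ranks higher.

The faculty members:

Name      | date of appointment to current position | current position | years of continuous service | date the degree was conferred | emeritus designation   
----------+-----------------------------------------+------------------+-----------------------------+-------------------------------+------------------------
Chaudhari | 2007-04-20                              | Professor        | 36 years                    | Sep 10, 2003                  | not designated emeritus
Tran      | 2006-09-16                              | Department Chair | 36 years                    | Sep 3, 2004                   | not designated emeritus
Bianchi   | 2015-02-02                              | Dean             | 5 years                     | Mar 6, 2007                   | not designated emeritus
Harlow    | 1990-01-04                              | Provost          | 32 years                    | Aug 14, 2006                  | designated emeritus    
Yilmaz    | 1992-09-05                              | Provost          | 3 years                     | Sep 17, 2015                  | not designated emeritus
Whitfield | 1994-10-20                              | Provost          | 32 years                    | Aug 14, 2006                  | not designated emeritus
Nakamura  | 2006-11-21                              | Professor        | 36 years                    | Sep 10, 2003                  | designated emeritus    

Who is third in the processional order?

By current position: Yilmaz, Whitfield and Harlow (Provost); then Bianchi (Dean); then Tran (Department Chair); then Chaudhari and Nakamura (Professor).
Among Yilmaz, Whitfield and Harlow, by date the degree was conferred (later first): Yilmaz (Sep 17, 2015) before Whitfield and Harlow (Aug 14, 2006).
Whitfield and Harlow both have years of continuous service 32 years, so the next rule applies.
Among Whitfield and Harlow, by date of appointment to current position (later first): Whitfield (1994-10-20) before Harlow (1990-01-04).
Chaudhari and Nakamura both have date the degree was conferred Sep 10, 2003, so the next rule applies.
Chaudhari and Nakamura both have years of continuous service 36 years, so the next rule applies.
Among Chaudhari and Nakamura, by date of appointment to current position (later first): Chaudhari (2007-04-20) before Nakamura (2006-11-21).
Order: Yilmaz, Whitfield, Harlow, Bianchi, Tran, Chaudhari, Nakamura.

Harlow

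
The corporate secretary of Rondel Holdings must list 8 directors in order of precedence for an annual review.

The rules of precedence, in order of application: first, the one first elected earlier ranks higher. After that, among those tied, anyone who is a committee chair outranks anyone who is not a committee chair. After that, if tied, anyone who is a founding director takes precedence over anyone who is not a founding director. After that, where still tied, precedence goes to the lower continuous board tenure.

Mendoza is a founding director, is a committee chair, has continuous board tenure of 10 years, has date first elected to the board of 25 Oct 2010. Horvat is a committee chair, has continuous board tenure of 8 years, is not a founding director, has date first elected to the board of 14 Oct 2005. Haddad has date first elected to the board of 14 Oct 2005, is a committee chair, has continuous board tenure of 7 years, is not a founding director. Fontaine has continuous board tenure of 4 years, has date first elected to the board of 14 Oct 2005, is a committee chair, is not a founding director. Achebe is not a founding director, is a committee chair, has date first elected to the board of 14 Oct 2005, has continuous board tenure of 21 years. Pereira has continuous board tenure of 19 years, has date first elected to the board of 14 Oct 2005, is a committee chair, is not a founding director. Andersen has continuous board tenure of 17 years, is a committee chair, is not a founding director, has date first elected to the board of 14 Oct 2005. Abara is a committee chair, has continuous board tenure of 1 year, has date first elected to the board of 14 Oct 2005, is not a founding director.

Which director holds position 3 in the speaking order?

Haddad

By date first elected to the board (earlier first): Abara, Fontaine, Haddad, Horvat, Andersen, Pereira and Achebe (each 14 Oct 2005); then Mendoza (25 Oct 2010).
Abara, Fontaine, Haddad, Horvat, Andersen, Pereira and Achebe are each a committee chair, so the next rule applies.
Abara, Fontaine, Haddad, Horvat, Andersen, Pereira and Achebe are each not a founding director, so the next rule applies.
Among Abara, Fontaine, Haddad, Horvat, Andersen, Pereira and Achebe, by continuous board tenure (lower first): Abara (1 year) before Fontaine (4 years) before Haddad (7 years) before Horvat (8 years) before Andersen (17 years) before Pereira (19 years) before Achebe (21 years).
Order: Abara, Fontaine, Haddad, Horvat, Andersen, Pereira, Achebe, Mendoza.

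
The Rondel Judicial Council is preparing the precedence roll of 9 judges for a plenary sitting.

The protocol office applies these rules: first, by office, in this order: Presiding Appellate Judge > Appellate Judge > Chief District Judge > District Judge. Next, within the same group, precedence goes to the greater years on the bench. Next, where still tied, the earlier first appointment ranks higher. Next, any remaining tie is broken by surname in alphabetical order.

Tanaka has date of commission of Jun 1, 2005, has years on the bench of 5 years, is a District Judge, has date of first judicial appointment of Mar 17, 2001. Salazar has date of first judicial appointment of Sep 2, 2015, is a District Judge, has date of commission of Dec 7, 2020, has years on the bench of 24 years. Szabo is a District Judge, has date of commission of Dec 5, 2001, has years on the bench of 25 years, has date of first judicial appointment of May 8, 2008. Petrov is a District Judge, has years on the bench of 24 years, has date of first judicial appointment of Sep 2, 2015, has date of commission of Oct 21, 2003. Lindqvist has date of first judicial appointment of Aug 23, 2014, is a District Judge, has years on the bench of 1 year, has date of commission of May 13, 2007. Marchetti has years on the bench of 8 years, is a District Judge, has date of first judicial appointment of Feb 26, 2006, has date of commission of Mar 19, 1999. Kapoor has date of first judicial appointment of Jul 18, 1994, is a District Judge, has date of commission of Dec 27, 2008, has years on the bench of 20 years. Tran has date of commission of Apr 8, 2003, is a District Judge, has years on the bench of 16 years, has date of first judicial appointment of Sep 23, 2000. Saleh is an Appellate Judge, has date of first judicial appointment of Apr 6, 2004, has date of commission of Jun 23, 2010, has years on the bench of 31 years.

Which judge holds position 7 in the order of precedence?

Marchetti

By office: Saleh (Appellate Judge); then Szabo, Petrov, Salazar, Kapoor, Tran, Marchetti, Tanaka and Lindqvist (District Judge).
Among Szabo, Petrov, Salazar, Kapoor, Tran, Marchetti, Tanaka and Lindqvist, by years on the bench (higher first): Szabo (25 years) before Petrov and Salazar (24 years) before Kapoor (20 years) before Tran (16 years) before Marchetti (8 years) before Tanaka (5 years) before Lindqvist (1 year).
Petrov and Salazar both have date of first judicial appointment Sep 2, 2015, so the next rule applies.
Among Petrov and Salazar, alphabetically by surname: Petrov before Salazar.
Order: Saleh, Szabo, Petrov, Salazar, Kapoor, Tran, Marchetti, Tanaka, Lindqvist.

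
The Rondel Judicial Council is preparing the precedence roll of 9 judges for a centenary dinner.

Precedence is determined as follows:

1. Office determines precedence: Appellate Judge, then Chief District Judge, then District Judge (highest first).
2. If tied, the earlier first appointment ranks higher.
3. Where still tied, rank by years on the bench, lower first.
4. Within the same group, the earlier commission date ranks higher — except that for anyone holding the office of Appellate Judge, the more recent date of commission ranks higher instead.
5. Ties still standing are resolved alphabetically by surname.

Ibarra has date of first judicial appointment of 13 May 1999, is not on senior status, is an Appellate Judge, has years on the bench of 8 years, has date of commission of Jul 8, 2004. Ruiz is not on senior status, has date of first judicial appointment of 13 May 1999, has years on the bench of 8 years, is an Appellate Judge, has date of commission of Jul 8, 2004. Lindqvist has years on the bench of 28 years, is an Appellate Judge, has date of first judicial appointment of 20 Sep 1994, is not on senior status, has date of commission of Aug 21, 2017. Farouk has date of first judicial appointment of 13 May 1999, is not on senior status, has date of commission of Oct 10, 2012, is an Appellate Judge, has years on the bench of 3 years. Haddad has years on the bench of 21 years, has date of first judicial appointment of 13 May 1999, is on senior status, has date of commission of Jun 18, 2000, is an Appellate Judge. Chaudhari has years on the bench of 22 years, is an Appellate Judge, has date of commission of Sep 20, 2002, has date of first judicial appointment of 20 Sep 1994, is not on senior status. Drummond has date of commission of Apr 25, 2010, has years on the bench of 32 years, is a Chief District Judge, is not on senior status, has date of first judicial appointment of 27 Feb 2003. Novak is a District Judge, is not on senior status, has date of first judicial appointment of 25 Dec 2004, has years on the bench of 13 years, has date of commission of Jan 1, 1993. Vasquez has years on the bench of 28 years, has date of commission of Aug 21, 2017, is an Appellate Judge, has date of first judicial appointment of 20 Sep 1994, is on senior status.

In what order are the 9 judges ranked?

Chaudhari, Lindqvist, Vasquez, Farouk, Ibarra, Ruiz, Haddad, Drummond, Novak

By office: Chaudhari, Lindqvist, Vasquez, Farouk, Ibarra, Ruiz and Haddad (Appellate Judge); then Drummond (Chief District Judge); then Novak (District Judge).
Among Chaudhari, Lindqvist, Vasquez, Farouk, Ibarra, Ruiz and Haddad, by date of first judicial appointment (earlier first): Chaudhari, Lindqvist and Vasquez (20 Sep 1994) before Farouk, Ibarra, Ruiz and Haddad (13 May 1999).
Among Chaudhari, Lindqvist and Vasquez, by years on the bench (lower first): Chaudhari (22 years) before Lindqvist and Vasquez (28 years).
Lindqvist and Vasquez both have date of commission Aug 21, 2017, so the next rule applies.
Among Lindqvist and Vasquez, alphabetically by surname: Lindqvist before Vasquez.
Among Farouk, Ibarra, Ruiz and Haddad, by years on the bench (lower first): Farouk (3 years) before Ibarra and Ruiz (8 years) before Haddad (21 years).
Ibarra and Ruiz both have date of commission Jul 8, 2004, so the next rule applies.
Among Ibarra and Ruiz, alphabetically by surname: Ibarra before Ruiz.
Full order: Chaudhari, Lindqvist, Vasquez, Farouk, Ibarra, Ruiz, Haddad, Drummond, Novak.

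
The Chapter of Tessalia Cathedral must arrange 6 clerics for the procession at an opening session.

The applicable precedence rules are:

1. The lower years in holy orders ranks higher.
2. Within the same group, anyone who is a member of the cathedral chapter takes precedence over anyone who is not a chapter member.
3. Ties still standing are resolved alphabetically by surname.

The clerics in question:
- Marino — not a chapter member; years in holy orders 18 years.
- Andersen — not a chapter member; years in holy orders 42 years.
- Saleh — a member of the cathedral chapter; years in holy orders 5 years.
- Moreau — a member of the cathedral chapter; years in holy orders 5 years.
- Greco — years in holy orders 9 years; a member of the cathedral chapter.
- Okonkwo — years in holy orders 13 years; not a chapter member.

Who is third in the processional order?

Greco

By years in holy orders (lower first): Moreau and Saleh (both 5 years); then Greco (9 years); then Okonkwo (13 years); then Marino (18 years); then Andersen (42 years).
Moreau and Saleh are each a member of the cathedral chapter, so the next rule applies.
Among Moreau and Saleh, alphabetically by surname: Moreau before Saleh.
Order: Moreau, Saleh, Greco, Okonkwo, Marino, Andersen.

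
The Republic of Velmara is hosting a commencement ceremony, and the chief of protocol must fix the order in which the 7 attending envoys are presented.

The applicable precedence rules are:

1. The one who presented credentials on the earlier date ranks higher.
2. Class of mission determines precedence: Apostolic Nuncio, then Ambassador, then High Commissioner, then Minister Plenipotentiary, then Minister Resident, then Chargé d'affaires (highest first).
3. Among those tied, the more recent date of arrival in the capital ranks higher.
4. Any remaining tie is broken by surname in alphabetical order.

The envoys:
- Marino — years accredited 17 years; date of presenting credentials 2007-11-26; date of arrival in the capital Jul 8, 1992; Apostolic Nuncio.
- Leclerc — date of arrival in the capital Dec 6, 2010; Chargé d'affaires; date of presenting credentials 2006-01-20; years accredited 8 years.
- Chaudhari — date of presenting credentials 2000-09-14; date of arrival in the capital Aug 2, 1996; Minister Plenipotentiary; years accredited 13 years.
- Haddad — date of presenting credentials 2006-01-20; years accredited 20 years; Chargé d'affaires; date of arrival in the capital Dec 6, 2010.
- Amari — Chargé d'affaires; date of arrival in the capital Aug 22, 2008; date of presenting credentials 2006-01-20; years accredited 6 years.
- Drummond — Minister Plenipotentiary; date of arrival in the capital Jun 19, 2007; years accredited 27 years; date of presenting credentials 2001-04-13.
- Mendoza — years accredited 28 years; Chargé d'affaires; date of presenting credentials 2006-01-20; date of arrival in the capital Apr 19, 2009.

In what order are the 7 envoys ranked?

By date of presenting credentials (earlier first): Chaudhari (2000-09-14); then Drummond (2001-04-13); then Haddad, Leclerc, Mendoza and Amari (each 2006-01-20); then Marino (2007-11-26).
Haddad, Leclerc, Mendoza and Amari are each Chargé d'affaires, so the next rule applies.
Among Haddad, Leclerc, Mendoza and Amari, by date of arrival in the capital (later first): Haddad and Leclerc (Dec 6, 2010) before Mendoza (Apr 19, 2009) before Amari (Aug 22, 2008).
Among Haddad and Leclerc, alphabetically by surname: Haddad before Leclerc.
Full order: Chaudhari, Drummond, Haddad, Leclerc, Mendoza, Amari, Marino.

Chaudhari, Drummond, Haddad, Leclerc, Mendoza, Amari, Marino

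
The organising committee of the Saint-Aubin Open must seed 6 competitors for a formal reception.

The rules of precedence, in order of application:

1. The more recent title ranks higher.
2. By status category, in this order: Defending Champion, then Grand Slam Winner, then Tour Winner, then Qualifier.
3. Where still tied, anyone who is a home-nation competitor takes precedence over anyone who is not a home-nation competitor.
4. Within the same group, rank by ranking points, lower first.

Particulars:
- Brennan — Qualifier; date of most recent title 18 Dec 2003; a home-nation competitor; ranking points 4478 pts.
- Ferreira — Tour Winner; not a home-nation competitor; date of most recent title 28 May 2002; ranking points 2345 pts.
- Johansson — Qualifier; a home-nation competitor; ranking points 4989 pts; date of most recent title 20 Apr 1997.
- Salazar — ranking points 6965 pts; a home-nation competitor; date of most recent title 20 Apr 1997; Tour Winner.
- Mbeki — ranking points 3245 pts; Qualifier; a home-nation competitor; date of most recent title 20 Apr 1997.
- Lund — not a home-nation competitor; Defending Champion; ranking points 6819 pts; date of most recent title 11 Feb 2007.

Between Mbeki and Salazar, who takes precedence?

By date of most recent title (later first): Lund (11 Feb 2007); then Brennan (18 Dec 2003); then Ferreira (28 May 2002); then Salazar, Mbeki and Johansson (each 20 Apr 1997).
Among Salazar, Mbeki and Johansson, by status category: Salazar (Tour Winner) before Mbeki and Johansson (Qualifier).
Mbeki and Johansson are each a home-nation competitor, so the next rule applies.
Among Mbeki and Johansson, by ranking points (lower first): Mbeki (3245 pts) before Johansson (4989 pts).
So Salazar takes precedence.

Salazar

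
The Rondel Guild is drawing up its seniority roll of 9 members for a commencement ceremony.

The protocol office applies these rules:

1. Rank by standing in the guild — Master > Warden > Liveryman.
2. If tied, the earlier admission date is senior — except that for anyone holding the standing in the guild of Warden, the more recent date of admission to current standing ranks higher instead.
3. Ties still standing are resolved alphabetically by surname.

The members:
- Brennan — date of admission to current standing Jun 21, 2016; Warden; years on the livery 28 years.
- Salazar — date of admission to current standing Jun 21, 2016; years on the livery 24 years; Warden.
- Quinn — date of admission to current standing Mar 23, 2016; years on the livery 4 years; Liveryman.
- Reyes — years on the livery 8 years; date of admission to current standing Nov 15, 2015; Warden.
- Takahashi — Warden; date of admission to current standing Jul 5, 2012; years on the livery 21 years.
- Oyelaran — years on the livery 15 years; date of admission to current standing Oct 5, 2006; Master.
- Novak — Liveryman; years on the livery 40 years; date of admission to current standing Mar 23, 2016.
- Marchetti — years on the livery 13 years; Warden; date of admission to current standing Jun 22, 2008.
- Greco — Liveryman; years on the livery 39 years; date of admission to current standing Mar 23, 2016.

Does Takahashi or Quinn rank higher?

By standing in the guild: Oyelaran (Master); then Brennan, Salazar, Reyes, Takahashi and Marchetti (Warden); then Greco, Novak and Quinn (Liveryman).
Among Brennan, Salazar, Reyes, Takahashi and Marchetti, by date of admission to current standing (later first) (reversed rule for this group): Brennan and Salazar (Jun 21, 2016) before Reyes (Nov 15, 2015) before Takahashi (Jul 5, 2012) before Marchetti (Jun 22, 2008).
Among Brennan and Salazar, alphabetically by surname: Brennan before Salazar.
Greco, Novak and Quinn all have date of admission to current standing Mar 23, 2016, so the next rule applies.
Among Greco, Novak and Quinn, alphabetically by surname: Greco before Novak before Quinn.
So Takahashi takes precedence.

Takahashi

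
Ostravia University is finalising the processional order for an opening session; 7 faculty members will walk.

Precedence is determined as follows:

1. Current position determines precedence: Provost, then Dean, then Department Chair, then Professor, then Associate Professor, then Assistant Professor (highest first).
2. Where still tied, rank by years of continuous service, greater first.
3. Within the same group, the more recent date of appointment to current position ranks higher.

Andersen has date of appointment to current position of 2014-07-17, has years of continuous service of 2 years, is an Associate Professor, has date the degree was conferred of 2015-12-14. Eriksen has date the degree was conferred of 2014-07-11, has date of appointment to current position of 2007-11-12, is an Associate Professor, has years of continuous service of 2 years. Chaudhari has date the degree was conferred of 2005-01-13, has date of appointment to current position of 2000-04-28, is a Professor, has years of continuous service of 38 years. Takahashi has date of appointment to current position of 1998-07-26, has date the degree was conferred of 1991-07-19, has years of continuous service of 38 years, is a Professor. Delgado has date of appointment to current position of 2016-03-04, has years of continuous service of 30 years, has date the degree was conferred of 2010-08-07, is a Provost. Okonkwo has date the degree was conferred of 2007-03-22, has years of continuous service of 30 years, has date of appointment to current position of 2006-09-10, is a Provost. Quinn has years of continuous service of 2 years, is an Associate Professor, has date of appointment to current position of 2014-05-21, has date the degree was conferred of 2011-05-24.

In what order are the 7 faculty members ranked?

By current position: Delgado and Okonkwo (Provost); then Chaudhari and Takahashi (Professor); then Andersen, Quinn and Eriksen (Associate Professor).
Delgado and Okonkwo both have years of continuous service 30 years, so the next rule applies.
Among Delgado and Okonkwo, by date of appointment to current position (later first): Delgado (2016-03-04) before Okonkwo (2006-09-10).
Chaudhari and Takahashi both have years of continuous service 38 years, so the next rule applies.
Among Chaudhari and Takahashi, by date of appointment to current position (later first): Chaudhari (2000-04-28) before Takahashi (1998-07-26).
Andersen, Quinn and Eriksen all have years of continuous service 2 years, so the next rule applies.
Among Andersen, Quinn and Eriksen, by date of appointment to current position (later first): Andersen (2014-07-17) before Quinn (2014-05-21) before Eriksen (2007-11-12).
Full order: Delgado, Okonkwo, Chaudhari, Takahashi, Andersen, Quinn, Eriksen.

Delgado, Okonkwo, Chaudhari, Takahashi, Andersen, Quinn, Eriksen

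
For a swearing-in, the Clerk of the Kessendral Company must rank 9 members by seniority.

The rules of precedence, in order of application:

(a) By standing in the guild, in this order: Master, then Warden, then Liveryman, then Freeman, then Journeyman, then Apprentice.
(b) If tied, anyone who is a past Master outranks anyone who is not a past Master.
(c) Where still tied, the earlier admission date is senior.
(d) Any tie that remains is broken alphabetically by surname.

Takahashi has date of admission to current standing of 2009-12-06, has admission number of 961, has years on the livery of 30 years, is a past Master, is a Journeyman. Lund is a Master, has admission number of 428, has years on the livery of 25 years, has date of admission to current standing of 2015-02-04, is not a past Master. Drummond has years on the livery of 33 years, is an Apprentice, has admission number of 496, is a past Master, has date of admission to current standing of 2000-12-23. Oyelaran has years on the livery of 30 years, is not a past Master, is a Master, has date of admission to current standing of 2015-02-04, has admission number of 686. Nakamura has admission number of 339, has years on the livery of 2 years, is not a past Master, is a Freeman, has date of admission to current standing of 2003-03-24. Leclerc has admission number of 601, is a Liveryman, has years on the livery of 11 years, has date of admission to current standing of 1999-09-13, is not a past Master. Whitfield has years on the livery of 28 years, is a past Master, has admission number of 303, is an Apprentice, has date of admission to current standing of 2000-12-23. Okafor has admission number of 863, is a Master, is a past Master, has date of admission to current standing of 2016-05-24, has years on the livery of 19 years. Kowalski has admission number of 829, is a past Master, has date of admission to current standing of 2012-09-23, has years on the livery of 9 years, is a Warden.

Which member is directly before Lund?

By standing in the guild: Okafor, Lund and Oyelaran (Master); then Kowalski (Warden); then Leclerc (Liveryman); then Nakamura (Freeman); then Takahashi (Journeyman); then Drummond and Whitfield (Apprentice).
Among Okafor, Lund and Oyelaran, a past Master before not a past Master: Okafor (a past Master) before Lund and Oyelaran (not a past Master).
Lund and Oyelaran both have date of admission to current standing 2015-02-04, so the next rule applies.
Among Lund and Oyelaran, alphabetically by surname: Lund before Oyelaran.
Drummond and Whitfield are each a past Master, so the next rule applies.
Drummond and Whitfield both have date of admission to current standing 2000-12-23, so the next rule applies.
Among Drummond and Whitfield, alphabetically by surname: Drummond before Whitfield.
Order: Okafor, Lund, Oyelaran, Kowalski, Leclerc, Nakamura, Takahashi, Drummond, Whitfield.

Okafor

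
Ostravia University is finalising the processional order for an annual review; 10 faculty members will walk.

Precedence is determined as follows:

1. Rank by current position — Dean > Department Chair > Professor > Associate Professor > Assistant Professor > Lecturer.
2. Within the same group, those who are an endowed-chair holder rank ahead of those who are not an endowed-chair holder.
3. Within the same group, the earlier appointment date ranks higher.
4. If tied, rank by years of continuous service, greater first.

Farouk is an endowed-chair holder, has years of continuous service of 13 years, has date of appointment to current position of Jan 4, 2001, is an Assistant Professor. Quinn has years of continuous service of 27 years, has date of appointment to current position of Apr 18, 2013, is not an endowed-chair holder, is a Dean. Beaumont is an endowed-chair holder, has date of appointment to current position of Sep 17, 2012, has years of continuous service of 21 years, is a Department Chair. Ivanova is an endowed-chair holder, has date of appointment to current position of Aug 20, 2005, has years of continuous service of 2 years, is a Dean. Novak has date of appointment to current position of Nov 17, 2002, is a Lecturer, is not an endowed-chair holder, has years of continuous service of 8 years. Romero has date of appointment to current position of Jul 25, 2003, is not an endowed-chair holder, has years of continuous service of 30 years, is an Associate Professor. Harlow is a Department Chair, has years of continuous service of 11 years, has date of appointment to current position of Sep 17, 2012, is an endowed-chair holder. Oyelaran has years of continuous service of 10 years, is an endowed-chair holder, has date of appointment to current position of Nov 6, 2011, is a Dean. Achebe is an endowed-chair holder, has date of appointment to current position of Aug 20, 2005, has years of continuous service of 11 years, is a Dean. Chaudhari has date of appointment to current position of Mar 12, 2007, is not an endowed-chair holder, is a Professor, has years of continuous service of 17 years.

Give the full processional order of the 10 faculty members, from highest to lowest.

By current position: Achebe, Ivanova, Oyelaran and Quinn (Dean); then Beaumont and Harlow (Department Chair); then Chaudhari (Professor); then Romero (Associate Professor); then Farouk (Assistant Professor); then Novak (Lecturer).
Among Achebe, Ivanova, Oyelaran and Quinn, an endowed-chair holder before not an endowed-chair holder: Achebe, Ivanova and Oyelaran (an endowed-chair holder) before Quinn (not an endowed-chair holder).
Among Achebe, Ivanova and Oyelaran, by date of appointment to current position (earlier first): Achebe and Ivanova (Aug 20, 2005) before Oyelaran (Nov 6, 2011).
Among Achebe and Ivanova, by years of continuous service (higher first): Achebe (11 years) before Ivanova (2 years).
Beaumont and Harlow are each an endowed-chair holder, so the next rule applies.
Beaumont and Harlow both have date of appointment to current position Sep 17, 2012, so the next rule applies.
Among Beaumont and Harlow, by years of continuous service (higher first): Beaumont (21 years) before Harlow (11 years).
Full order: Achebe, Ivanova, Oyelaran, Quinn, Beaumont, Harlow, Chaudhari, Romero, Farouk, Novak.

Achebe, Ivanova, Oyelaran, Quinn, Beaumont, Harlow, Chaudhari, Romero, Farouk, Novak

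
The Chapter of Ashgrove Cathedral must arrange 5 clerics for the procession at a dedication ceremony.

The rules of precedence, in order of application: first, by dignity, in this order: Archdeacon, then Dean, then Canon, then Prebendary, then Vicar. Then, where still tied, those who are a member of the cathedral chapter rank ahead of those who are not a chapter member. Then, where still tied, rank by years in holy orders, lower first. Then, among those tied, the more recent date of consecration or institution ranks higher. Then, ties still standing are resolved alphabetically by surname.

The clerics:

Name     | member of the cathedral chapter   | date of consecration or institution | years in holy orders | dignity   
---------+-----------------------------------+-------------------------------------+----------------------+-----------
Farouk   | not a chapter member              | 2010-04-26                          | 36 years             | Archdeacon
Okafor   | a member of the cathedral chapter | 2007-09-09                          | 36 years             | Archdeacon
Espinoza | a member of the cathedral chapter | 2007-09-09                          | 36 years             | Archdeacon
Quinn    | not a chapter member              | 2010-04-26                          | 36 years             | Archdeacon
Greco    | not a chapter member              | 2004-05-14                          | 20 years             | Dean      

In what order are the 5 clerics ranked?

By dignity: Espinoza, Okafor, Farouk and Quinn (Archdeacon); then Greco (Dean).
Among Espinoza, Okafor, Farouk and Quinn, a member of the cathedral chapter before not a chapter member: Espinoza and Okafor (a member of the cathedral chapter) before Farouk and Quinn (not a chapter member).
Espinoza and Okafor both have years in holy orders 36 years, so the next rule applies.
Espinoza and Okafor both have date of consecration or institution 2007-09-09, so the next rule applies.
Among Espinoza and Okafor, alphabetically by surname: Espinoza before Okafor.
Farouk and Quinn both have years in holy orders 36 years, so the next rule applies.
Farouk and Quinn both have date of consecration or institution 2010-04-26, so the next rule applies.
Among Farouk and Quinn, alphabetically by surname: Farouk before Quinn.
Full order: Espinoza, Okafor, Farouk, Quinn, Greco.

Espinoza, Okafor, Farouk, Quinn, Greco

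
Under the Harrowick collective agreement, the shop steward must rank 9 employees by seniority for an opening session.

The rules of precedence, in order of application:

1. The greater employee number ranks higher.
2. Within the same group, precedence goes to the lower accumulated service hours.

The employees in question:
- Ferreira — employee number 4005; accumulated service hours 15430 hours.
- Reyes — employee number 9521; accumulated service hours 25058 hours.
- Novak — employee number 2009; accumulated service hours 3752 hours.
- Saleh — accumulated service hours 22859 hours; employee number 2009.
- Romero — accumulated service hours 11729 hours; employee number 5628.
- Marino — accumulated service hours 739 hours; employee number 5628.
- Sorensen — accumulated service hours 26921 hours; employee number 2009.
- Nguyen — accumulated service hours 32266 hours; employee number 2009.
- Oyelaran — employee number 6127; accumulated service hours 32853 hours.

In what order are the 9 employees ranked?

Reyes, Oyelaran, Marino, Romero, Ferreira, Novak, Saleh, Sorensen, Nguyen

By employee number (higher first): Reyes (9521); then Oyelaran (6127); then Marino and Romero (both 5628); then Ferreira (4005); then Novak, Saleh, Sorensen and Nguyen (each 2009).
Among Marino and Romero, by accumulated service hours (lower first): Marino (739 hours) before Romero (11729 hours).
Among Novak, Saleh, Sorensen and Nguyen, by accumulated service hours (lower first): Novak (3752 hours) before Saleh (22859 hours) before Sorensen (26921 hours) before Nguyen (32266 hours).
Full order: Reyes, Oyelaran, Marino, Romero, Ferreira, Novak, Saleh, Sorensen, Nguyen.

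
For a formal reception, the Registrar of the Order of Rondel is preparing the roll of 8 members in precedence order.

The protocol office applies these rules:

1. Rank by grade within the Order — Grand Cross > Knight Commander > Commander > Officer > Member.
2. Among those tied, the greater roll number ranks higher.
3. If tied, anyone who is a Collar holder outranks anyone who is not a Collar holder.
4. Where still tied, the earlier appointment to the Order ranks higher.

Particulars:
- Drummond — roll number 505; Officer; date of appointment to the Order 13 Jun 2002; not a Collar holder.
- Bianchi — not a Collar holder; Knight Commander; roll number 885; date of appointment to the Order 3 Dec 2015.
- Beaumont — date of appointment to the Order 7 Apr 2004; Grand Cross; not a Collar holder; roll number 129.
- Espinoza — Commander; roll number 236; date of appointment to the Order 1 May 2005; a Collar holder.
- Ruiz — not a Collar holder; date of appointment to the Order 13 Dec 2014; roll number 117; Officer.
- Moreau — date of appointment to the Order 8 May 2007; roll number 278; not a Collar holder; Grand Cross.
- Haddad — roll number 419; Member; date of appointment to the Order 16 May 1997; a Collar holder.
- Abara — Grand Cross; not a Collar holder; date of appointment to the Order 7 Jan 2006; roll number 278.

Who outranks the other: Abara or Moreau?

By grade within the Order: Abara, Moreau and Beaumont (Grand Cross); then Bianchi (Knight Commander); then Espinoza (Commander); then Drummond and Ruiz (Officer); then Haddad (Member).
Among Abara, Moreau and Beaumont, by roll number (higher first): Abara and Moreau (278) before Beaumont (129).
Abara and Moreau are each not a Collar holder, so the next rule applies.
Among Abara and Moreau, by date of appointment to the Order (earlier first): Abara (7 Jan 2006) before Moreau (8 May 2007).
Among Drummond and Ruiz, by roll number (higher first): Drummond (505) before Ruiz (117).
So Abara takes precedence.

Abara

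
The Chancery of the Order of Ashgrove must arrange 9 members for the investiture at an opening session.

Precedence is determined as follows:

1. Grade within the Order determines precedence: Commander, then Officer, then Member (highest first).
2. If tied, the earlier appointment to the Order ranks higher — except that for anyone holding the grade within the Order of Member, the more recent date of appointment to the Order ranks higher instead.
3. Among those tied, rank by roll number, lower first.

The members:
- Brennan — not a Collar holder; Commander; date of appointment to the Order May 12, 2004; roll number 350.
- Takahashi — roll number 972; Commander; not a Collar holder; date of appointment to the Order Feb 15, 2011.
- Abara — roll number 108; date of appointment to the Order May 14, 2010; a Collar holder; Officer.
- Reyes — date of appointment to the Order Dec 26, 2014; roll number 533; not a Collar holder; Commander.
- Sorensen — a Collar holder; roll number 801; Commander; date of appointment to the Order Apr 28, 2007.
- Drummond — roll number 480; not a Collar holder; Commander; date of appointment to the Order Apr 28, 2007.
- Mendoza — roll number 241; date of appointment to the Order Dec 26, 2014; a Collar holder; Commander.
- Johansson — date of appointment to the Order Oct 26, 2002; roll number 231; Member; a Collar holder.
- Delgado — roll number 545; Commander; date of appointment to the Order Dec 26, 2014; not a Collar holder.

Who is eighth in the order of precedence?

Abara

By grade within the Order: Brennan, Drummond, Sorensen, Takahashi, Mendoza, Reyes and Delgado (Commander); then Abara (Officer); then Johansson (Member).
Among Brennan, Drummond, Sorensen, Takahashi, Mendoza, Reyes and Delgado, by date of appointment to the Order (earlier first): Brennan (May 12, 2004) before Drummond and Sorensen (Apr 28, 2007) before Takahashi (Feb 15, 2011) before Mendoza, Reyes and Delgado (Dec 26, 2014).
Among Drummond and Sorensen, by roll number (lower first): Drummond (480) before Sorensen (801).
Among Mendoza, Reyes and Delgado, by roll number (lower first): Mendoza (241) before Reyes (533) before Delgado (545).
Order: Brennan, Drummond, Sorensen, Takahashi, Mendoza, Reyes, Delgado, Abara, Johansson.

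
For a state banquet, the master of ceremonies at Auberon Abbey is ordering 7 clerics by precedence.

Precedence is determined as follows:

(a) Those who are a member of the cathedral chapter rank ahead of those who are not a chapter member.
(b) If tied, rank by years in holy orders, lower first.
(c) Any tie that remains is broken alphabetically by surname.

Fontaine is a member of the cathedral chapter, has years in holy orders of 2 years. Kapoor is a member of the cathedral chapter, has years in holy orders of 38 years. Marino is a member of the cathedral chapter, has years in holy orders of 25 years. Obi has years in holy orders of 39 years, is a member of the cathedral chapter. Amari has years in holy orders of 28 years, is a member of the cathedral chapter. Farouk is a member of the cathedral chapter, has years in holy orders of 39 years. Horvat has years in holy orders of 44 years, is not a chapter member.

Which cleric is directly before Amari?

By the first rule: Fontaine, Marino, Amari, Kapoor, Farouk and Obi (each a member of the cathedral chapter); then Horvat (not a chapter member).
Among Fontaine, Marino, Amari, Kapoor, Farouk and Obi, by years in holy orders (lower first): Fontaine (2 years) before Marino (25 years) before Amari (28 years) before Kapoor (38 years) before Farouk and Obi (39 years).
Among Farouk and Obi, alphabetically by surname: Farouk before Obi.
Order: Fontaine, Marino, Amari, Kapoor, Farouk, Obi, Horvat.

Marino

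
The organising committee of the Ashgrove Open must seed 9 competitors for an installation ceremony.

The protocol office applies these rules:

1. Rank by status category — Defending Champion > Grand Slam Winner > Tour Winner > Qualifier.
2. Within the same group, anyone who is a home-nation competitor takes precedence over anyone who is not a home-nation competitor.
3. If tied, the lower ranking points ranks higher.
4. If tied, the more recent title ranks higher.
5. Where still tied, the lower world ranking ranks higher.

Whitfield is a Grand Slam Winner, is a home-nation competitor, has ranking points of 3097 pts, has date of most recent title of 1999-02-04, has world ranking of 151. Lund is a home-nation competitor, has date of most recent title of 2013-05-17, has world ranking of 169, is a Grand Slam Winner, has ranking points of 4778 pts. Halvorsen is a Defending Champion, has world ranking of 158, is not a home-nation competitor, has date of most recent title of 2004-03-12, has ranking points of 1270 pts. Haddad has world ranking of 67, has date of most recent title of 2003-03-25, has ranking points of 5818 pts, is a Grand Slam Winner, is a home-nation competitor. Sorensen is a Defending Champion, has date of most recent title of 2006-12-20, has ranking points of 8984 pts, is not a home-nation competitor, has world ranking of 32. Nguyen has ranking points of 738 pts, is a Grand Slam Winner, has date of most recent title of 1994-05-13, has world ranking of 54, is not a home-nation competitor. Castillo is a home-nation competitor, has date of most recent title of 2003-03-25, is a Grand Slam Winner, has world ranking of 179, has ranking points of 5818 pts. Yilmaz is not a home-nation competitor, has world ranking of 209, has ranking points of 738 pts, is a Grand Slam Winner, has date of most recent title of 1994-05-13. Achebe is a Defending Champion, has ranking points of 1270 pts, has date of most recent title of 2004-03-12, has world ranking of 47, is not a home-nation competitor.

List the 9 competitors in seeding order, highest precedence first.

By status category: Achebe, Halvorsen and Sorensen (Defending Champion); then Whitfield, Lund, Haddad, Castillo, Nguyen and Yilmaz (Grand Slam Winner).
Achebe, Halvorsen and Sorensen are each not a home-nation competitor, so the next rule applies.
Among Achebe, Halvorsen and Sorensen, by ranking points (lower first): Achebe and Halvorsen (1270 pts) before Sorensen (8984 pts).
Achebe and Halvorsen both have date of most recent title 2004-03-12, so the next rule applies.
Among Achebe and Halvorsen, by world ranking (lower first): Achebe (47) before Halvorsen (158).
Among Whitfield, Lund, Haddad, Castillo, Nguyen and Yilmaz, a home-nation competitor before not a home-nation competitor: Whitfield, Lund, Haddad and Castillo (a home-nation competitor) before Nguyen and Yilmaz (not a home-nation competitor).
Among Whitfield, Lund, Haddad and Castillo, by ranking points (lower first): Whitfield (3097 pts) before Lund (4778 pts) before Haddad and Castillo (5818 pts).
Haddad and Castillo both have date of most recent title 2003-03-25, so the next rule applies.
Among Haddad and Castillo, by world ranking (lower first): Haddad (67) before Castillo (179).
Nguyen and Yilmaz both have ranking points 738 pts, so the next rule applies.
Nguyen and Yilmaz both have date of most recent title 1994-05-13, so the next rule applies.
Among Nguyen and Yilmaz, by world ranking (lower first): Nguyen (54) before Yilmaz (209).
Full order: Achebe, Halvorsen, Sorensen, Whitfield, Lund, Haddad, Castillo, Nguyen, Yilmaz.

Achebe, Halvorsen, Sorensen, Whitfield, Lund, Haddad, Castillo, Nguyen, Yilmaz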